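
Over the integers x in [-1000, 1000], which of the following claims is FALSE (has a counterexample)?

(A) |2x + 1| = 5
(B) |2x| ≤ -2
(A) x = 0: LHS = |2·0 + 1| = |1| = 1; 1 = 5 — FAILS
(B) x = 0: LHS = |2·0| = |0| = 0; 0 ≤ -2 — FAILS

Answer: Both A and B are false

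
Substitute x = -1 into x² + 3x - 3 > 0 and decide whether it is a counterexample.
Substitute x = -1 into the relation:
x = -1: LHS = (-1)² + 3·(-1) - 3 = -5; -5 > 0 — FAILS

Since the claim fails at x = -1, this value is a counterexample.

Answer: Yes, x = -1 is a counterexample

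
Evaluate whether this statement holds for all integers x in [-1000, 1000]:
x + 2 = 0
The claim fails at x = 0:
x = 0: LHS = 0 + 2 = 2; 2 = 0 — FAILS

Because a single integer refutes it, the statement is false.

Answer: False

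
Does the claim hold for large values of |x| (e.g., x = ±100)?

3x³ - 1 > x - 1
x = 100: LHS = 3·100³ - 1 = 2999999, RHS = 100 - 1 = 99; 2999999 > 99 — holds
x = -100: LHS = 3·(-100)³ - 1 = -3000001, RHS = (-100) - 1 = -101; -3000001 > -101 — FAILS

Answer: Partially: holds for x = 100, fails for x = -100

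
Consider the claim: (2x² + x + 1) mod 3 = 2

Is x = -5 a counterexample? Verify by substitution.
Substitute x = -5 into the relation:
x = -5: LHS = (2·(-5)² + (-5) + 1) mod 3 = 46 mod 3 = 1; 1 = 2 — FAILS

Since the claim fails at x = -5, this value is a counterexample.

Answer: Yes, x = -5 is a counterexample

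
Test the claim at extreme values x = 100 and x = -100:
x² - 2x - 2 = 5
x = 100: LHS = 100² - 2·100 - 2 = 9798; 9798 = 5 — FAILS
x = -100: LHS = (-100)² - 2·(-100) - 2 = 10198; 10198 = 5 — FAILS

Answer: No, fails for both x = 100 and x = -100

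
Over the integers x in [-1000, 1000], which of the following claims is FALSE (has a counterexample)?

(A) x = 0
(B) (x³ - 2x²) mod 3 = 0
(A) x = 1: 1 = 0 — FAILS
(B) x = 1: LHS = (1³ - 2·1²) mod 3 = (-1) mod 3 = 2; 2 = 0 — FAILS

Answer: Both A and B are false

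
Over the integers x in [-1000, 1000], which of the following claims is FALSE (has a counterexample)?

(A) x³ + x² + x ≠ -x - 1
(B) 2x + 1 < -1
(A) Track d = LHS − RHS over the integers in [-1000, 1000]. Equality would need d = 0, but d changes sign only between consecutive integers, jumping over 0:
x = -1: LHS = (-1)³ + (-1)² + (-1) = -1, RHS = -(-1) - 1 = 0; -1 ≠ 0 — holds  (d = -1)
x = 0: LHS = 0³ + 0² + 0 = 0, RHS = -0 - 1 = -1; 0 ≠ -1 — holds  (d = 1)
Away from these crossings d keeps a constant sign, and checking every integer in [-1000, 1000] confirms d ≠ 0 throughout. Hence the two sides are never equal, so the relation holds for every integer in [-1000, 1000].

(B) x = 0: LHS = 2·0 + 1 = 1; 1 < -1 — FAILS

Only (B) has a counterexample.

Answer: B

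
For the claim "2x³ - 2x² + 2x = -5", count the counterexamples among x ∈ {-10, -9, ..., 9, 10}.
Counterexamples in [-10, 10]: {-10, -9, -8, -7, -6, -5, -4, -3, -2, -1, 0, 1, 2, 3, 4, 5, 6, 7, 8, 9, 10}.

Counting them gives 21 values.

Answer: 21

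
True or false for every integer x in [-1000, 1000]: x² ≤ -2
The claim fails at x = 0:
x = 0: LHS = 0² = 0; 0 ≤ -2 — FAILS

Because a single integer refutes it, the statement is false.

Answer: False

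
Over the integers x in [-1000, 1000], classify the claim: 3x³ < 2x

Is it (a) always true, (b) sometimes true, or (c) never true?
Holds at x = -1: LHS = 3·(-1)³ = -3, RHS = 2·(-1) = -2; -3 < -2 — holds
Fails at x = 0: LHS = 3·0³ = 0, RHS = 2·0 = 0; 0 < 0 — FAILS
It is satisfied by some integers in the range but not all.

Answer: Sometimes true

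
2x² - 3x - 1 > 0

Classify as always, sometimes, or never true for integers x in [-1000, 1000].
Holds at x = -1: LHS = 2·(-1)² - 3·(-1) - 1 = 4; 4 > 0 — holds
Fails at x = 0: LHS = 2·0² - 3·0 - 1 = -1; -1 > 0 — FAILS
It is satisfied by some integers in the range but not all.

Answer: Sometimes true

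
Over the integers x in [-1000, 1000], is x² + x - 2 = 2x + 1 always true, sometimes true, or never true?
Track d = LHS − RHS over the integers in [-1000, 1000]. Equality would need d = 0, but d changes sign only between consecutive integers, jumping over 0:
x = -2: LHS = (-2)² + (-2) - 2 = 0, RHS = 2·(-2) + 1 = -3; 0 = -3 — FAILS  (d = 3)
x = -1: LHS = (-1)² + (-1) - 2 = -2, RHS = 2·(-1) + 1 = -1; -2 = -1 — FAILS  (d = -1)
x = 2: LHS = 2² + 2 - 2 = 4, RHS = 2·2 + 1 = 5; 4 = 5 — FAILS  (d = -1)
x = 3: LHS = 3² + 3 - 2 = 10, RHS = 2·3 + 1 = 7; 10 = 7 — FAILS  (d = 3)
Away from these crossings d keeps a constant sign, and checking every integer in [-1000, 1000] confirms d ≠ 0 throughout. Hence the two sides are never equal, so the claimed relation (=) fails for every integer in [-1000, 1000].

No integer in the range satisfies it.

Answer: Never true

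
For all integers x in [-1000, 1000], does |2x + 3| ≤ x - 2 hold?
The claim fails at x = 0:
x = 0: LHS = |2·0 + 3| = |3| = 3, RHS = 0 - 2 = -2; 3 ≤ -2 — FAILS

Because a single integer refutes it, the statement is false.

Answer: False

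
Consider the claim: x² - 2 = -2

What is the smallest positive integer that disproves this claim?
Testing positive integers:
x = 1: LHS = 1² - 2 = -1; -1 = -2 — FAILS  ← smallest positive counterexample

Answer: x = 1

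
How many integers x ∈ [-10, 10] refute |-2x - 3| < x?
Counterexamples in [-10, 10]: {-10, -9, -8, -7, -6, -5, -4, -3, -2, -1, 0, 1, 2, 3, 4, 5, 6, 7, 8, 9, 10}.

Counting them gives 21 values.

Answer: 21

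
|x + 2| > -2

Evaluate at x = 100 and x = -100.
x = 100: LHS = |100 + 2| = |102| = 102; 102 > -2 — holds
x = -100: LHS = |(-100) + 2| = |-98| = 98; 98 > -2 — holds

Answer: Yes, holds for both x = 100 and x = -100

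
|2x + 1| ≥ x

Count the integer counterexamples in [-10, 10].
Over all integers in [-10, 10], LHS − RHS is smallest at x = 0, where it equals 1:
x = 0: LHS = |2·0 + 1| = |1| = 1; 1 ≥ 0 — holds
At the ends of the range:
x = -10: LHS = |2·(-10) + 1| = |-19| = 19; 19 ≥ -10 — holds
x = 10: LHS = |2·10 + 1| = |21| = 21; 21 ≥ 10 — holds
Hence LHS − RHS is never negative, i.e. LHS ≥ RHS throughout, so the relation holds for every integer in [-10, 10].

No counterexample appears in that range.

Answer: 0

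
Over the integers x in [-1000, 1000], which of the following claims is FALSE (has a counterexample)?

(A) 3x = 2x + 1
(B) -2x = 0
(A) x = 0: LHS = 3·0 = 0, RHS = 2·0 + 1 = 1; 0 = 1 — FAILS
(B) x = 1: LHS = -2·1 = -2; -2 = 0 — FAILS

Answer: Both A and B are false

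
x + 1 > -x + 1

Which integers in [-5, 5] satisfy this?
Holds for: {1, 2, 3, 4, 5}
Fails for: {-5, -4, -3, -2, -1, 0}

Answer: {1, 2, 3, 4, 5}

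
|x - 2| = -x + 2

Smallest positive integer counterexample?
Testing positive integers:
x = 1: LHS = |1 - 2| = |-1| = 1, RHS = -1 + 2 = 1; 1 = 1 — holds
x = 2: LHS = |2 - 2| = |0| = 0, RHS = -2 + 2 = 0; 0 = 0 — holds
x = 3: LHS = |3 - 2| = |1| = 1, RHS = -3 + 2 = -1; 1 = -1 — FAILS  ← smallest positive counterexample

Answer: x = 3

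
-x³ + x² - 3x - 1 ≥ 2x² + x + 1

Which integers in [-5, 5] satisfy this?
Holds for: {-5, -4, -3, -2, -1}
Fails for: {0, 1, 2, 3, 4, 5}

Answer: {-5, -4, -3, -2, -1}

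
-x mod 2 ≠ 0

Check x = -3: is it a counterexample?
Substitute x = -3 into the relation:
x = -3: LHS = (-(-3)) mod 2 = 3 mod 2 = 1; 1 ≠ 0 — holds

The claim holds here, so x = -3 is not a counterexample. (A counterexample exists elsewhere, e.g. x = 0.)

Answer: No, x = -3 is not a counterexample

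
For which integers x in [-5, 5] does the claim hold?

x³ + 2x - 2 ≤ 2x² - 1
Holds for: {-5, -4, -3, -2, -1, 0, 1}
Fails for: {2, 3, 4, 5}

Answer: {-5, -4, -3, -2, -1, 0, 1}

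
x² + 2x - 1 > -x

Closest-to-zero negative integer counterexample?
Testing negative integers from -1 downward:
x = -1: LHS = (-1)² + 2·(-1) - 1 = -2, RHS = -(-1) = 1; -2 > 1 — FAILS  ← closest negative counterexample to 0

Answer: x = -1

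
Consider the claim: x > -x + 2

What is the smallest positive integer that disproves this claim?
Testing positive integers:
x = 1: RHS = -1 + 2 = 1; 1 > 1 — FAILS  ← smallest positive counterexample

Answer: x = 1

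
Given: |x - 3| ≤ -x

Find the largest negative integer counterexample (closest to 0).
Testing negative integers from -1 downward:
x = -1: LHS = |(-1) - 3| = |-4| = 4, RHS = -(-1) = 1; 4 ≤ 1 — FAILS  ← closest negative counterexample to 0

Answer: x = -1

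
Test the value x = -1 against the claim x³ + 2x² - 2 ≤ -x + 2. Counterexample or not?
Substitute x = -1 into the relation:
x = -1: LHS = (-1)³ + 2·(-1)² - 2 = -1, RHS = -(-1) + 2 = 3; -1 ≤ 3 — holds

The claim holds here, so x = -1 is not a counterexample. (A counterexample exists elsewhere, e.g. x = 2.)

Answer: No, x = -1 is not a counterexample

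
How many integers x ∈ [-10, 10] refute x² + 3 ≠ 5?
Track d = LHS − RHS over the integers in [-10, 10]. Equality would need d = 0, but d changes sign only between consecutive integers, jumping over 0:
x = -2: LHS = (-2)² + 3 = 7; 7 ≠ 5 — holds  (d = 2)
x = -1: LHS = (-1)² + 3 = 4; 4 ≠ 5 — holds  (d = -1)
x = 1: LHS = 1² + 3 = 4; 4 ≠ 5 — holds  (d = -1)
x = 2: LHS = 2² + 3 = 7; 7 ≠ 5 — holds  (d = 2)
Away from these crossings d keeps a constant sign, and checking every integer in [-10, 10] confirms d ≠ 0 throughout. Hence the two sides are never equal, so the relation holds for every integer in [-10, 10].

No counterexample appears in that range.

Answer: 0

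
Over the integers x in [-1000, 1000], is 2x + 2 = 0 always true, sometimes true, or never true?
Holds at x = -1: LHS = 2·(-1) + 2 = 0; 0 = 0 — holds
Fails at x = 0: LHS = 2·0 + 2 = 2; 2 = 0 — FAILS
It is satisfied by some integers in the range but not all.

Answer: Sometimes true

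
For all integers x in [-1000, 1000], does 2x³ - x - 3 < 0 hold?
The claim fails at x = 2:
x = 2: LHS = 2·2³ - 2 - 3 = 11; 11 < 0 — FAILS

Because a single integer refutes it, the statement is false.

Answer: False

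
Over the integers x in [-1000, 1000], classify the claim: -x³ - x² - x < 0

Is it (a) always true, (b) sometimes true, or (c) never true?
Holds at x = 1: LHS = -1³ - 1² - 1 = -3; -3 < 0 — holds
Fails at x = 0: LHS = -0³ - 0² - 0 = 0; 0 < 0 — FAILS
It is satisfied by some integers in the range but not all.

Answer: Sometimes true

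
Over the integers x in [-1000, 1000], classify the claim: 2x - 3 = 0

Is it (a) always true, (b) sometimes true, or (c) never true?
Track d = LHS − RHS over the integers in [-1000, 1000]. Equality would need d = 0, but d changes sign only between consecutive integers, jumping over 0:
x = 1: LHS = 2·1 - 3 = -1; -1 = 0 — FAILS  (d = -1)
x = 2: LHS = 2·2 - 3 = 1; 1 = 0 — FAILS  (d = 1)
Away from these crossings d keeps a constant sign, and checking every integer in [-1000, 1000] confirms d ≠ 0 throughout. Hence the two sides are never equal, so the claimed relation (=) fails for every integer in [-1000, 1000].

No integer in the range satisfies it.

Answer: Never true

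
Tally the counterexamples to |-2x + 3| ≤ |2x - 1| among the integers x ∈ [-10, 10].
Counterexamples in [-10, 10]: {-10, -9, -8, -7, -6, -5, -4, -3, -2, -1, 0}.

Counting them gives 11 values.

Answer: 11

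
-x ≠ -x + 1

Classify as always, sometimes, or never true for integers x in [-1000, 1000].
Over all integers in [-1000, 1000], LHS − RHS is always negative; it is closest to 0 at x = 0, where it equals -1:
x = 0: LHS = -0 = 0, RHS = -0 + 1 = 1; 0 ≠ 1 — holds
At the ends of the range:
x = -1000: LHS = -(-1000) = 1000, RHS = -(-1000) + 1 = 1001; 1000 ≠ 1001 — holds
x = 1000: RHS = -1000 + 1 = -999; -1000 ≠ -999 — holds
Hence LHS − RHS is never 0, i.e. the two sides are never equal, so the relation holds for every integer in [-1000, 1000].

No counterexample exists.

Answer: Always true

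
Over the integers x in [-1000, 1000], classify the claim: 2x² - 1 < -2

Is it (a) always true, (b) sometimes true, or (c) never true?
Over all integers in [-1000, 1000], LHS − RHS is smallest at x = 0, where it equals 1:
x = 0: LHS = 2·0² - 1 = -1; -1 < -2 — FAILS
At the ends of the range:
x = -1000: LHS = 2·(-1000)² - 1 = 1999999; 1999999 < -2 — FAILS
x = 1000: LHS = 2·1000² - 1 = 1999999; 1999999 < -2 — FAILS
Hence LHS − RHS is never negative, i.e. LHS ≥ RHS throughout, so the claimed relation (<) fails for every integer in [-1000, 1000].

No integer in the range satisfies it.

Answer: Never true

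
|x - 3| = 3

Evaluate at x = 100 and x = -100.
x = 100: LHS = |100 - 3| = |97| = 97; 97 = 3 — FAILS
x = -100: LHS = |(-100) - 3| = |-103| = 103; 103 = 3 — FAILS

Answer: No, fails for both x = 100 and x = -100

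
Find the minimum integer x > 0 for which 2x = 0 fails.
Testing positive integers:
x = 1: LHS = 2·1 = 2; 2 = 0 — FAILS  ← smallest positive counterexample

Answer: x = 1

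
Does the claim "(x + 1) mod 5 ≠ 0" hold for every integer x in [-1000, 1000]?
The claim fails at x = -1:
x = -1: LHS = ((-1) + 1) mod 5 = 0 mod 5 = 0; 0 ≠ 0 — FAILS

Because a single integer refutes it, the statement is false.

Answer: False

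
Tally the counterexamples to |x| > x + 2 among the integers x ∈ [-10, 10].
Counterexamples in [-10, 10]: {-1, 0, 1, 2, 3, 4, 5, 6, 7, 8, 9, 10}.

Counting them gives 12 values.

Answer: 12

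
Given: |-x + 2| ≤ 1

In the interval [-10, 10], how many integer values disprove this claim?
Counterexamples in [-10, 10]: {-10, -9, -8, -7, -6, -5, -4, -3, -2, -1, 0, 4, 5, 6, 7, 8, 9, 10}.

Counting them gives 18 values.

Answer: 18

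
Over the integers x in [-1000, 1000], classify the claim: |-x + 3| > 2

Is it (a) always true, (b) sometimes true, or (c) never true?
Holds at x = 0: LHS = |-0 + 3| = |3| = 3; 3 > 2 — holds
Fails at x = 1: LHS = |-1 + 3| = |2| = 2; 2 > 2 — FAILS
It is satisfied by some integers in the range but not all.

Answer: Sometimes true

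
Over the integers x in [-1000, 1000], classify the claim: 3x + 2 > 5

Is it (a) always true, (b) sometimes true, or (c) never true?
Holds at x = 2: LHS = 3·2 + 2 = 8; 8 > 5 — holds
Fails at x = 0: LHS = 3·0 + 2 = 2; 2 > 5 — FAILS
It is satisfied by some integers in the range but not all.

Answer: Sometimes true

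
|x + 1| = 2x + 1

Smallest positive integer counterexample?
Testing positive integers:
x = 1: LHS = |1 + 1| = |2| = 2, RHS = 2·1 + 1 = 3; 2 = 3 — FAILS  ← smallest positive counterexample

Answer: x = 1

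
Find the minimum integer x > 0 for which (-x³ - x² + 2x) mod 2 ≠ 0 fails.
Testing positive integers:
x = 1: LHS = (-1³ - 1² + 2·1) mod 2 = 0 mod 2 = 0; 0 ≠ 0 — FAILS  ← smallest positive counterexample

Answer: x = 1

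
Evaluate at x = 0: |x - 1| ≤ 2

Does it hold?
x = 0: LHS = |0 - 1| = |-1| = 1; 1 ≤ 2 — holds

The relation is satisfied at x = 0.

Answer: Yes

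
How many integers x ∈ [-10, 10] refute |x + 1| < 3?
Counterexamples in [-10, 10]: {-10, -9, -8, -7, -6, -5, -4, 2, 3, 4, 5, 6, 7, 8, 9, 10}.

Counting them gives 16 values.

Answer: 16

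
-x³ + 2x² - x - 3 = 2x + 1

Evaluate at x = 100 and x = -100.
x = 100: LHS = -100³ + 2·100² - 100 - 3 = -980103, RHS = 2·100 + 1 = 201; -980103 = 201 — FAILS
x = -100: LHS = -(-100)³ + 2·(-100)² - (-100) - 3 = 1020097, RHS = 2·(-100) + 1 = -199; 1020097 = -199 — FAILS

Answer: No, fails for both x = 100 and x = -100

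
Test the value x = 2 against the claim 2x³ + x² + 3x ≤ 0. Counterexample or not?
Substitute x = 2 into the relation:
x = 2: LHS = 2·2³ + 2² + 3·2 = 26; 26 ≤ 0 — FAILS

Since the claim fails at x = 2, this value is a counterexample.

Answer: Yes, x = 2 is a counterexample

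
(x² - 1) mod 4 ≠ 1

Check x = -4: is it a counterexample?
Substitute x = -4 into the relation:
x = -4: LHS = ((-4)² - 1) mod 4 = 15 mod 4 = 3; 3 ≠ 1 — holds

The relation holds at x = -4, so it is not a counterexample.

Answer: No, x = -4 is not a counterexample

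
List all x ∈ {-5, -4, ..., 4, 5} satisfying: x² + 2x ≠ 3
Holds for: {-5, -4, -2, -1, 0, 2, 3, 4, 5}
Fails for: {-3, 1}

Answer: {-5, -4, -2, -1, 0, 2, 3, 4, 5}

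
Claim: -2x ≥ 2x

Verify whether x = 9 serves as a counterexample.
Substitute x = 9 into the relation:
x = 9: LHS = -2·9 = -18, RHS = 2·9 = 18; -18 ≥ 18 — FAILS

Since the claim fails at x = 9, this value is a counterexample.

Answer: Yes, x = 9 is a counterexample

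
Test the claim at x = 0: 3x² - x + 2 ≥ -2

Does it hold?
x = 0: LHS = 3·0² - 0 + 2 = 2; 2 ≥ -2 — holds

The relation is satisfied at x = 0.

Answer: Yes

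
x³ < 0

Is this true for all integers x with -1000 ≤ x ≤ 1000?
The claim fails at x = 0:
x = 0: LHS = 0³ = 0; 0 < 0 — FAILS

Because a single integer refutes it, the statement is false.

Answer: False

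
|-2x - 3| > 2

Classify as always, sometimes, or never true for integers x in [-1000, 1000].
Holds at x = 0: LHS = |-2·0 - 3| = |-3| = 3; 3 > 2 — holds
Fails at x = -1: LHS = |-2·(-1) - 3| = |-1| = 1; 1 > 2 — FAILS
It is satisfied by some integers in the range but not all.

Answer: Sometimes true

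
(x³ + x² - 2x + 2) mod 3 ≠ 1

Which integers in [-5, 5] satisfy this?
Holds for: {-5, -3, -2, 0, 1, 3, 4}
Fails for: {-4, -1, 2, 5}

Answer: {-5, -3, -2, 0, 1, 3, 4}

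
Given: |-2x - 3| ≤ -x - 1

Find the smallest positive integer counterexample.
Testing positive integers:
x = 1: LHS = |-2·1 - 3| = |-5| = 5, RHS = -1 - 1 = -2; 5 ≤ -2 — FAILS  ← smallest positive counterexample

Answer: x = 1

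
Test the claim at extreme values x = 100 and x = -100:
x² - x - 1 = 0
x = 100: LHS = 100² - 100 - 1 = 9899; 9899 = 0 — FAILS
x = -100: LHS = (-100)² - (-100) - 1 = 10099; 10099 = 0 — FAILS

Answer: No, fails for both x = 100 and x = -100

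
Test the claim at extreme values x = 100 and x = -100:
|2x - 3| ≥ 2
x = 100: LHS = |2·100 - 3| = |197| = 197; 197 ≥ 2 — holds
x = -100: LHS = |2·(-100) - 3| = |-203| = 203; 203 ≥ 2 — holds

Answer: Yes, holds for both x = 100 and x = -100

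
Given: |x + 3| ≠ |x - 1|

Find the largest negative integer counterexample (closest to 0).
Testing negative integers from -1 downward:
x = -1: LHS = |(-1) + 3| = |2| = 2, RHS = |(-1) - 1| = |-2| = 2; 2 ≠ 2 — FAILS  ← closest negative counterexample to 0

Answer: x = -1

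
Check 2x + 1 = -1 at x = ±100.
x = 100: LHS = 2·100 + 1 = 201; 201 = -1 — FAILS
x = -100: LHS = 2·(-100) + 1 = -199; -199 = -1 — FAILS

Answer: No, fails for both x = 100 and x = -100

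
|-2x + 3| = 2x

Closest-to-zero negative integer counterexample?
Testing negative integers from -1 downward:
x = -1: LHS = |-2·(-1) + 3| = |5| = 5, RHS = 2·(-1) = -2; 5 = -2 — FAILS  ← closest negative counterexample to 0

Answer: x = -1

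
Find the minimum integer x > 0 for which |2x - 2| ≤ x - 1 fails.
Testing positive integers:
x = 1: LHS = |2·1 - 2| = |0| = 0, RHS = 1 - 1 = 0; 0 ≤ 0 — holds
x = 2: LHS = |2·2 - 2| = |2| = 2, RHS = 2 - 1 = 1; 2 ≤ 1 — FAILS  ← smallest positive counterexample

Answer: x = 2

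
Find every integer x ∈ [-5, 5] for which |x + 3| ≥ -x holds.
Holds for: {-1, 0, 1, 2, 3, 4, 5}
Fails for: {-5, -4, -3, -2}

Answer: {-1, 0, 1, 2, 3, 4, 5}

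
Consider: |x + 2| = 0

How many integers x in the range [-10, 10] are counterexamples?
Counterexamples in [-10, 10]: {-10, -9, -8, -7, -6, -5, -4, -3, -1, 0, 1, 2, 3, 4, 5, 6, 7, 8, 9, 10}.

Counting them gives 20 values.

Answer: 20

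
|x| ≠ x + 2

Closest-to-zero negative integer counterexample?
Testing negative integers from -1 downward:
x = -1: LHS = |-1| = 1, RHS = (-1) + 2 = 1; 1 ≠ 1 — FAILS  ← closest negative counterexample to 0

Answer: x = -1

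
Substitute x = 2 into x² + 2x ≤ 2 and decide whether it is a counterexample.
Substitute x = 2 into the relation:
x = 2: LHS = 2² + 2·2 = 8; 8 ≤ 2 — FAILS

Since the claim fails at x = 2, this value is a counterexample.

Answer: Yes, x = 2 is a counterexample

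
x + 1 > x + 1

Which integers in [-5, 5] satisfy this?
Over all integers in [-5, 5], LHS − RHS is largest at x = 0, where it equals 0:
x = 0: LHS = 0 + 1 = 1, RHS = 0 + 1 = 1; 1 > 1 — FAILS
At the ends of the range:
x = -5: LHS = (-5) + 1 = -4, RHS = (-5) + 1 = -4; -4 > -4 — FAILS
x = 5: LHS = 5 + 1 = 6, RHS = 5 + 1 = 6; 6 > 6 — FAILS
Hence LHS − RHS is never positive, i.e. LHS ≤ RHS throughout, so the claimed relation (>) fails for every integer in [-5, 5].

Answer: None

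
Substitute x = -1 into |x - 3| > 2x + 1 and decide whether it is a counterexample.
Substitute x = -1 into the relation:
x = -1: LHS = |(-1) - 3| = |-4| = 4, RHS = 2·(-1) + 1 = -1; 4 > -1 — holds

The claim holds here, so x = -1 is not a counterexample. (A counterexample exists elsewhere, e.g. x = 1.)

Answer: No, x = -1 is not a counterexample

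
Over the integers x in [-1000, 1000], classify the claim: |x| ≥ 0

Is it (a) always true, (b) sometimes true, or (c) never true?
An absolute value is never negative, so the left side is ≥ 0 for every x, while the right side is 0. Tightest case in [-1000, 1000] is x = 0:
x = 0: LHS = |0| = 0; 0 ≥ 0 — holds
Hence LHS − RHS is never negative, i.e. LHS ≥ RHS throughout, so the relation holds for every integer in [-1000, 1000].

No counterexample exists.

Answer: Always true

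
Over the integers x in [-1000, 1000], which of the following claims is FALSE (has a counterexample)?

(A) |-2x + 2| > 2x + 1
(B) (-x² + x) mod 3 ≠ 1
(A) x = 1: LHS = |-2·1 + 2| = |0| = 0, RHS = 2·1 + 1 = 3; 0 > 3 — FAILS
(B) x = -1: LHS = (-(-1)² + (-1)) mod 3 = (-2) mod 3 = 1; 1 ≠ 1 — FAILS

Answer: Both A and B are false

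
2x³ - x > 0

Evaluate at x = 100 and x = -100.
x = 100: LHS = 2·100³ - 100 = 1999900; 1999900 > 0 — holds
x = -100: LHS = 2·(-100)³ - (-100) = -1999900; -1999900 > 0 — FAILS

Answer: Partially: holds for x = 100, fails for x = -100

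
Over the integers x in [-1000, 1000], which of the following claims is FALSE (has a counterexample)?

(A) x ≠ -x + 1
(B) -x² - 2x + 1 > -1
(A) Track d = LHS − RHS over the integers in [-1000, 1000]. Equality would need d = 0, but d changes sign only between consecutive integers, jumping over 0:
x = 0: RHS = -0 + 1 = 1; 0 ≠ 1 — holds  (d = -1)
x = 1: RHS = -1 + 1 = 0; 1 ≠ 0 — holds  (d = 1)
Away from these crossings d keeps a constant sign, and checking every integer in [-1000, 1000] confirms d ≠ 0 throughout. Hence the two sides are never equal, so the relation holds for every integer in [-1000, 1000].

(B) x = 1: LHS = -1² - 2·1 + 1 = -2; -2 > -1 — FAILS

Only (B) has a counterexample.

Answer: B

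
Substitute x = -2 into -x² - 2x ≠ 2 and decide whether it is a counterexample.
Substitute x = -2 into the relation:
x = -2: LHS = -(-2)² - 2·(-2) = 0; 0 ≠ 2 — holds

The relation holds at x = -2, so it is not a counterexample.

Answer: No, x = -2 is not a counterexample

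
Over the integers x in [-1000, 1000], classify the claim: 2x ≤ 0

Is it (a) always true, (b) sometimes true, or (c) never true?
Holds at x = 0: LHS = 2·0 = 0; 0 ≤ 0 — holds
Fails at x = 1: LHS = 2·1 = 2; 2 ≤ 0 — FAILS
It is satisfied by some integers in the range but not all.

Answer: Sometimes true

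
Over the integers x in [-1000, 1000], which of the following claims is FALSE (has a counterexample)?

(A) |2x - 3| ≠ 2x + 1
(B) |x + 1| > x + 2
(A) Track d = LHS − RHS over the integers in [-1000, 1000]. Equality would need d = 0, but d changes sign only between consecutive integers, jumping over 0:
x = 0: LHS = |2·0 - 3| = |-3| = 3, RHS = 2·0 + 1 = 1; 3 ≠ 1 — holds  (d = 2)
x = 1: LHS = |2·1 - 3| = |-1| = 1, RHS = 2·1 + 1 = 3; 1 ≠ 3 — holds  (d = -2)
Away from these crossings d keeps a constant sign, and checking every integer in [-1000, 1000] confirms d ≠ 0 throughout. Hence the two sides are never equal, so the relation holds for every integer in [-1000, 1000].

(B) x = 0: LHS = |0 + 1| = |1| = 1, RHS = 0 + 2 = 2; 1 > 2 — FAILS

Only (B) has a counterexample.

Answer: B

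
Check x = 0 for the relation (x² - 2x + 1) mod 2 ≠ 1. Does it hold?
x = 0: LHS = (0² - 2·0 + 1) mod 2 = 1 mod 2 = 1; 1 ≠ 1 — FAILS

The relation fails at x = 0, so x = 0 is a counterexample.

Answer: No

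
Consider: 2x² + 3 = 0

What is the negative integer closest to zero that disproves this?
Testing negative integers from -1 downward:
x = -1: LHS = 2·(-1)² + 3 = 5; 5 = 0 — FAILS  ← closest negative counterexample to 0

Answer: x = -1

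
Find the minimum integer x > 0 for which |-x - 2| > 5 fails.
Testing positive integers:
x = 1: LHS = |-1 - 2| = |-3| = 3; 3 > 5 — FAILS  ← smallest positive counterexample

Answer: x = 1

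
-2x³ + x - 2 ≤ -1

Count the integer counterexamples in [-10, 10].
Counterexamples in [-10, 10]: {-10, -9, -8, -7, -6, -5, -4, -3, -2}.

Counting them gives 9 values.

Answer: 9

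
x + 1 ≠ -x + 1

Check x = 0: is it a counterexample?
Substitute x = 0 into the relation:
x = 0: LHS = 0 + 1 = 1, RHS = -0 + 1 = 1; 1 ≠ 1 — FAILS

Since the claim fails at x = 0, this value is a counterexample.

Answer: Yes, x = 0 is a counterexample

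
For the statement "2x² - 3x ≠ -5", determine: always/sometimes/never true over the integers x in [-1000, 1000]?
Over all integers in [-1000, 1000], LHS − RHS is always positive; it is smallest at x = 1, where it equals 4:
x = 1: LHS = 2·1² - 3·1 = -1; -1 ≠ -5 — holds
At the ends of the range:
x = -1000: LHS = 2·(-1000)² - 3·(-1000) = 2003000; 2003000 ≠ -5 — holds
x = 1000: LHS = 2·1000² - 3·1000 = 1997000; 1997000 ≠ -5 — holds
Hence LHS − RHS is never 0, i.e. the two sides are never equal, so the relation holds for every integer in [-1000, 1000].

No counterexample exists.

Answer: Always true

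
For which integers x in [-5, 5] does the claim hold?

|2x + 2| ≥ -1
An absolute value is never negative, so the left side is ≥ 0 for every x, while the right side is -1. Tightest case in [-5, 5] is x = -1:
x = -1: LHS = |2·(-1) + 2| = |0| = 0; 0 ≥ -1 — holds
Hence LHS − RHS is never negative, i.e. LHS ≥ RHS throughout, so the relation holds for every integer in [-5, 5].

Answer: All integers in [-5, 5]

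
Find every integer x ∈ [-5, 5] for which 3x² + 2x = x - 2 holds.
Over all integers in [-5, 5], LHS − RHS is always positive; it is smallest at x = 0, where it equals 2:
x = 0: LHS = 3·0² + 2·0 = 0, RHS = 0 - 2 = -2; 0 = -2 — FAILS
At the ends of the range:
x = -5: LHS = 3·(-5)² + 2·(-5) = 65, RHS = (-5) - 2 = -7; 65 = -7 — FAILS
x = 5: LHS = 3·5² + 2·5 = 85, RHS = 5 - 2 = 3; 85 = 3 — FAILS
Hence LHS − RHS is never 0, i.e. the two sides are never equal, so the claimed relation (=) fails for every integer in [-5, 5].

Answer: None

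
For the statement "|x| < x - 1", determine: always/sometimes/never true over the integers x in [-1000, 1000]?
Over all integers in [-1000, 1000], LHS − RHS is smallest at x = 0, where it equals 1:
x = 0: LHS = |0| = 0, RHS = 0 - 1 = -1; 0 < -1 — FAILS
At the ends of the range:
x = -1000: LHS = |-1000| = 1000, RHS = (-1000) - 1 = -1001; 1000 < -1001 — FAILS
x = 1000: LHS = |1000| = 1000, RHS = 1000 - 1 = 999; 1000 < 999 — FAILS
Hence LHS − RHS is never negative, i.e. LHS ≥ RHS throughout, so the claimed relation (<) fails for every integer in [-1000, 1000].

No integer in the range satisfies it.

Answer: Never true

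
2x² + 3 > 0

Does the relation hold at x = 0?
x = 0: LHS = 2·0² + 3 = 3; 3 > 0 — holds

The relation is satisfied at x = 0.

Answer: Yes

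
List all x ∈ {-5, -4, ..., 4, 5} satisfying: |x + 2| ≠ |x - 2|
Holds for: {-5, -4, -3, -2, -1, 1, 2, 3, 4, 5}
Fails for: {0}

Answer: {-5, -4, -3, -2, -1, 1, 2, 3, 4, 5}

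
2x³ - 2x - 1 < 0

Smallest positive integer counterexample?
Testing positive integers:
x = 1: LHS = 2·1³ - 2·1 - 1 = -1; -1 < 0 — holds
x = 2: LHS = 2·2³ - 2·2 - 1 = 11; 11 < 0 — FAILS  ← smallest positive counterexample

Answer: x = 2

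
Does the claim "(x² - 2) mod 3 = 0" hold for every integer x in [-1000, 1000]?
The claim fails at x = 0:
x = 0: LHS = (0² - 2) mod 3 = (-2) mod 3 = 1; 1 = 0 — FAILS

Because a single integer refutes it, the statement is false.

Answer: False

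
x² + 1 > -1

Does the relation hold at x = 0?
x = 0: LHS = 0² + 1 = 1; 1 > -1 — holds

The relation is satisfied at x = 0.

Answer: Yes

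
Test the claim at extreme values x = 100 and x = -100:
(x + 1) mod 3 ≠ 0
x = 100: LHS = (100 + 1) mod 3 = 101 mod 3 = 2; 2 ≠ 0 — holds
x = -100: LHS = ((-100) + 1) mod 3 = (-99) mod 3 = 0; 0 ≠ 0 — FAILS

Answer: Partially: holds for x = 100, fails for x = -100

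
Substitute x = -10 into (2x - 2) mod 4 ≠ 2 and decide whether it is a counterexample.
Substitute x = -10 into the relation:
x = -10: LHS = (2·(-10) - 2) mod 4 = (-22) mod 4 = 2; 2 ≠ 2 — FAILS

Since the claim fails at x = -10, this value is a counterexample.

Answer: Yes, x = -10 is a counterexample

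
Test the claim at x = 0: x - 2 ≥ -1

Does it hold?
x = 0: LHS = 0 - 2 = -2; -2 ≥ -1 — FAILS

The relation fails at x = 0, so x = 0 is a counterexample.

Answer: No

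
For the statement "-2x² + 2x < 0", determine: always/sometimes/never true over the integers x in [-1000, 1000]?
Holds at x = -1: LHS = -2·(-1)² + 2·(-1) = -4; -4 < 0 — holds
Fails at x = 0: LHS = -2·0² + 2·0 = 0; 0 < 0 — FAILS
It is satisfied by some integers in the range but not all.

Answer: Sometimes true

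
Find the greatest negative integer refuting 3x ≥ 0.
Testing negative integers from -1 downward:
x = -1: LHS = 3·(-1) = -3; -3 ≥ 0 — FAILS  ← closest negative counterexample to 0

Answer: x = -1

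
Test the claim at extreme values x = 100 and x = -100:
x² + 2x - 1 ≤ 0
x = 100: LHS = 100² + 2·100 - 1 = 10199; 10199 ≤ 0 — FAILS
x = -100: LHS = (-100)² + 2·(-100) - 1 = 9799; 9799 ≤ 0 — FAILS

Answer: No, fails for both x = 100 and x = -100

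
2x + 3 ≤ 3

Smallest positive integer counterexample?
Testing positive integers:
x = 1: LHS = 2·1 + 3 = 5; 5 ≤ 3 — FAILS  ← smallest positive counterexample

Answer: x = 1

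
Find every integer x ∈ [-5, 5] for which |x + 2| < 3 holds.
Holds for: {-4, -3, -2, -1, 0}
Fails for: {-5, 1, 2, 3, 4, 5}

Answer: {-4, -3, -2, -1, 0}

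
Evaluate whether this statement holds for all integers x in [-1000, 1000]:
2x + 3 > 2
The claim fails at x = -1:
x = -1: LHS = 2·(-1) + 3 = 1; 1 > 2 — FAILS

Because a single integer refutes it, the statement is false.

Answer: False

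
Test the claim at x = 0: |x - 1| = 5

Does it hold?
x = 0: LHS = |0 - 1| = |-1| = 1; 1 = 5 — FAILS

The relation fails at x = 0, so x = 0 is a counterexample.

Answer: No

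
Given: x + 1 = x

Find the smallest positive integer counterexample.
Testing positive integers:
x = 1: LHS = 1 + 1 = 2; 2 = 1 — FAILS  ← smallest positive counterexample

Answer: x = 1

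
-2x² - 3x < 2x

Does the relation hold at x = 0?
x = 0: LHS = -2·0² - 3·0 = 0, RHS = 2·0 = 0; 0 < 0 — FAILS

The relation fails at x = 0, so x = 0 is a counterexample.

Answer: No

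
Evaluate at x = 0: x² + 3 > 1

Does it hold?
x = 0: LHS = 0² + 3 = 3; 3 > 1 — holds

The relation is satisfied at x = 0.

Answer: Yes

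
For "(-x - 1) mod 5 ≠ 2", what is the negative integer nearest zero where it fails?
Testing negative integers from -1 downward:
x = -1: LHS = (-(-1) - 1) mod 5 = 0 mod 5 = 0; 0 ≠ 2 — holds
x = -2: LHS = (-(-2) - 1) mod 5 = 1 mod 5 = 1; 1 ≠ 2 — holds
x = -3: LHS = (-(-3) - 1) mod 5 = 2 mod 5 = 2; 2 ≠ 2 — FAILS  ← closest negative counterexample to 0

Answer: x = -3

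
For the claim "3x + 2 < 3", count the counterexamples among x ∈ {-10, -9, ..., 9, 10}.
Counterexamples in [-10, 10]: {1, 2, 3, 4, 5, 6, 7, 8, 9, 10}.

Counting them gives 10 values.

Answer: 10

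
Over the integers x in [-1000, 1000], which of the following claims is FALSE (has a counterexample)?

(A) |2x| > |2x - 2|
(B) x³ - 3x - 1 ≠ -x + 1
(A) x = 0: LHS = |2·0| = |0| = 0, RHS = |2·0 - 2| = |-2| = 2; 0 > 2 — FAILS

(B) Track d = LHS − RHS over the integers in [-1000, 1000]. Equality would need d = 0, but d changes sign only between consecutive integers, jumping over 0:
x = 1: LHS = 1³ - 3·1 - 1 = -3, RHS = -1 + 1 = 0; -3 ≠ 0 — holds  (d = -3)
x = 2: LHS = 2³ - 3·2 - 1 = 1, RHS = -2 + 1 = -1; 1 ≠ -1 — holds  (d = 2)
Away from these crossings d keeps a constant sign, and checking every integer in [-1000, 1000] confirms d ≠ 0 throughout. Hence the two sides are never equal, so the relation holds for every integer in [-1000, 1000].

Only (A) has a counterexample.

Answer: A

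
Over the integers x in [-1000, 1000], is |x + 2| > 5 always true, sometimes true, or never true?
Holds at x = 4: LHS = |4 + 2| = |6| = 6; 6 > 5 — holds
Fails at x = 0: LHS = |0 + 2| = |2| = 2; 2 > 5 — FAILS
It is satisfied by some integers in the range but not all.

Answer: Sometimes true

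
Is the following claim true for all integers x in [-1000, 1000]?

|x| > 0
The claim fails at x = 0:
x = 0: LHS = |0| = 0; 0 > 0 — FAILS

Because a single integer refutes it, the statement is false.

Answer: False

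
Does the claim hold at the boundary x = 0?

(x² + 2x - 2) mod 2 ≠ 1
x = 0: LHS = (0² + 2·0 - 2) mod 2 = (-2) mod 2 = 0; 0 ≠ 1 — holds

The relation is satisfied at x = 0.

Answer: Yes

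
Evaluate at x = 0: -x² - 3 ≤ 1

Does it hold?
x = 0: LHS = -0² - 3 = -3; -3 ≤ 1 — holds

The relation is satisfied at x = 0.

Answer: Yes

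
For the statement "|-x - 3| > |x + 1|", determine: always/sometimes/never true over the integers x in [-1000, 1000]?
Holds at x = 0: LHS = |-0 - 3| = |-3| = 3, RHS = |0 + 1| = |1| = 1; 3 > 1 — holds
Fails at x = -2: LHS = |-(-2) - 3| = |-1| = 1, RHS = |(-2) + 1| = |-1| = 1; 1 > 1 — FAILS
It is satisfied by some integers in the range but not all.

Answer: Sometimes true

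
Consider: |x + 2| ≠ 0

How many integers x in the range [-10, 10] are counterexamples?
Counterexamples in [-10, 10]: {-2}.

Counting them gives 1 values.

Answer: 1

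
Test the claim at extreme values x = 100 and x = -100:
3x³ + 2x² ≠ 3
x = 100: LHS = 3·100³ + 2·100² = 3020000; 3020000 ≠ 3 — holds
x = -100: LHS = 3·(-100)³ + 2·(-100)² = -2980000; -2980000 ≠ 3 — holds

Answer: Yes, holds for both x = 100 and x = -100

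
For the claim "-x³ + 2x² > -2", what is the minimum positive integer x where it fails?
Testing positive integers:
x = 1: LHS = -1³ + 2·1² = 1; 1 > -2 — holds
x = 2: LHS = -2³ + 2·2² = 0; 0 > -2 — holds
x = 3: LHS = -3³ + 2·3² = -9; -9 > -2 — FAILS  ← smallest positive counterexample

Answer: x = 3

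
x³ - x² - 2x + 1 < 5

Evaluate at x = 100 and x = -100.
x = 100: LHS = 100³ - 100² - 2·100 + 1 = 989801; 989801 < 5 — FAILS
x = -100: LHS = (-100)³ - (-100)² - 2·(-100) + 1 = -1009799; -1009799 < 5 — holds

Answer: Partially: fails for x = 100, holds for x = -100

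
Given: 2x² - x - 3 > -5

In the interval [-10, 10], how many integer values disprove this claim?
Over all integers in [-10, 10], LHS − RHS is smallest at x = 0, where it equals 2:
x = 0: LHS = 2·0² - 0 - 3 = -3; -3 > -5 — holds
At the ends of the range:
x = -10: LHS = 2·(-10)² - (-10) - 3 = 207; 207 > -5 — holds
x = 10: LHS = 2·10² - 10 - 3 = 187; 187 > -5 — holds
Hence LHS − RHS is never zero or negative, i.e. LHS > RHS throughout, so the relation holds for every integer in [-10, 10].

No counterexample appears in that range.

Answer: 0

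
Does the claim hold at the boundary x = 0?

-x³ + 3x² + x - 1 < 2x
x = 0: LHS = -0³ + 3·0² + 0 - 1 = -1, RHS = 2·0 = 0; -1 < 0 — holds

The relation is satisfied at x = 0.

Answer: Yes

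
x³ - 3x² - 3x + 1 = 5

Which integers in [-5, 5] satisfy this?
Holds for: {4}
Fails for: {-5, -4, -3, -2, -1, 0, 1, 2, 3, 5}

Answer: {4}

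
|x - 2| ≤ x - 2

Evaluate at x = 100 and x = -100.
x = 100: LHS = |100 - 2| = |98| = 98, RHS = 100 - 2 = 98; 98 ≤ 98 — holds
x = -100: LHS = |(-100) - 2| = |-102| = 102, RHS = (-100) - 2 = -102; 102 ≤ -102 — FAILS

Answer: Partially: holds for x = 100, fails for x = -100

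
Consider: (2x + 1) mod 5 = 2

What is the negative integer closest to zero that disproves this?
Testing negative integers from -1 downward:
x = -1: LHS = (2·(-1) + 1) mod 5 = (-1) mod 5 = 4; 4 = 2 — FAILS  ← closest negative counterexample to 0

Answer: x = -1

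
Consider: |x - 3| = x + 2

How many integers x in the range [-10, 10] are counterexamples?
Counterexamples in [-10, 10]: {-10, -9, -8, -7, -6, -5, -4, -3, -2, -1, 0, 1, 2, 3, 4, 5, 6, 7, 8, 9, 10}.

Counting them gives 21 values.

Answer: 21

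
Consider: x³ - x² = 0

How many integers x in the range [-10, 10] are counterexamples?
Counterexamples in [-10, 10]: {-10, -9, -8, -7, -6, -5, -4, -3, -2, -1, 2, 3, 4, 5, 6, 7, 8, 9, 10}.

Counting them gives 19 values.

Answer: 19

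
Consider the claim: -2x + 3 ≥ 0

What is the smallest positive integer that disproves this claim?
Testing positive integers:
x = 1: LHS = -2·1 + 3 = 1; 1 ≥ 0 — holds
x = 2: LHS = -2·2 + 3 = -1; -1 ≥ 0 — FAILS  ← smallest positive counterexample

Answer: x = 2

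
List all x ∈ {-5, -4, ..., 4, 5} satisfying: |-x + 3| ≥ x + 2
Holds for: {-5, -4, -3, -2, -1, 0}
Fails for: {1, 2, 3, 4, 5}

Answer: {-5, -4, -3, -2, -1, 0}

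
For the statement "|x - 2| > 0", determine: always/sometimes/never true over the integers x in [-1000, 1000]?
Holds at x = 0: LHS = |0 - 2| = |-2| = 2; 2 > 0 — holds
Fails at x = 2: LHS = |2 - 2| = |0| = 0; 0 > 0 — FAILS
It is satisfied by some integers in the range but not all.

Answer: Sometimes true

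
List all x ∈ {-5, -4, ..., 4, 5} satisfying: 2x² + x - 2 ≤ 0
Holds for: {-1, 0}
Fails for: {-5, -4, -3, -2, 1, 2, 3, 4, 5}

Answer: {-1, 0}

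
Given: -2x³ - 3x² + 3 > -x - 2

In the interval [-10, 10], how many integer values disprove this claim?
Counterexamples in [-10, 10]: {2, 3, 4, 5, 6, 7, 8, 9, 10}.

Counting them gives 9 values.

Answer: 9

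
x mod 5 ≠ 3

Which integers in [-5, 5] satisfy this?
Holds for: {-5, -4, -3, -1, 0, 1, 2, 4, 5}
Fails for: {-2, 3}

Answer: {-5, -4, -3, -1, 0, 1, 2, 4, 5}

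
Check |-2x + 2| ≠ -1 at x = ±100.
x = 100: LHS = |-2·100 + 2| = |-198| = 198; 198 ≠ -1 — holds
x = -100: LHS = |-2·(-100) + 2| = |202| = 202; 202 ≠ -1 — holds

Answer: Yes, holds for both x = 100 and x = -100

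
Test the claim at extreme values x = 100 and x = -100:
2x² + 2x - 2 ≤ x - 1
x = 100: LHS = 2·100² + 2·100 - 2 = 20198, RHS = 100 - 1 = 99; 20198 ≤ 99 — FAILS
x = -100: LHS = 2·(-100)² + 2·(-100) - 2 = 19798, RHS = (-100) - 1 = -101; 19798 ≤ -101 — FAILS

Answer: No, fails for both x = 100 and x = -100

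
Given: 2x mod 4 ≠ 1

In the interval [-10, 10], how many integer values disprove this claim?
For a polynomial with integer coefficients, its value mod 4 depends only on x mod 4, so it suffices to check one representative of each residue class, x = 0, 1, 2, 3:
x = 0: LHS = (2·0) mod 4 = 0 mod 4 = 0; 0 ≠ 1 — holds
x = 1: LHS = (2·1) mod 4 = 2 mod 4 = 2; 2 ≠ 1 — holds
x = 2: LHS = (2·2) mod 4 = 4 mod 4 = 0; 0 ≠ 1 — holds
x = 3: LHS = (2·3) mod 4 = 6 mod 4 = 2; 2 ≠ 1 — holds
The relation holds in every residue class, so the relation holds for every integer in [-10, 10].

No counterexample appears in that range.

Answer: 0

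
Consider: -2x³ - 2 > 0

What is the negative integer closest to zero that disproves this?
Testing negative integers from -1 downward:
x = -1: LHS = -2·(-1)³ - 2 = 0; 0 > 0 — FAILS  ← closest negative counterexample to 0

Answer: x = -1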